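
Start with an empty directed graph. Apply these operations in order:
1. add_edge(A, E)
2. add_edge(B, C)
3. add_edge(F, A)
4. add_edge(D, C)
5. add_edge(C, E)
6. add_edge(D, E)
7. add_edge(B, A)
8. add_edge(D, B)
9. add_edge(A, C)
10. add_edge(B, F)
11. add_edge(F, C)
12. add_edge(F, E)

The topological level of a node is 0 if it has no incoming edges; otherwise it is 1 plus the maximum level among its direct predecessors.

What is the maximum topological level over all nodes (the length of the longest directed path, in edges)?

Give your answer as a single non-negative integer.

Op 1: add_edge(A, E). Edges now: 1
Op 2: add_edge(B, C). Edges now: 2
Op 3: add_edge(F, A). Edges now: 3
Op 4: add_edge(D, C). Edges now: 4
Op 5: add_edge(C, E). Edges now: 5
Op 6: add_edge(D, E). Edges now: 6
Op 7: add_edge(B, A). Edges now: 7
Op 8: add_edge(D, B). Edges now: 8
Op 9: add_edge(A, C). Edges now: 9
Op 10: add_edge(B, F). Edges now: 10
Op 11: add_edge(F, C). Edges now: 11
Op 12: add_edge(F, E). Edges now: 12
Compute levels (Kahn BFS):
  sources (in-degree 0): D
  process D: level=0
    D->B: in-degree(B)=0, level(B)=1, enqueue
    D->C: in-degree(C)=3, level(C)>=1
    D->E: in-degree(E)=3, level(E)>=1
  process B: level=1
    B->A: in-degree(A)=1, level(A)>=2
    B->C: in-degree(C)=2, level(C)>=2
    B->F: in-degree(F)=0, level(F)=2, enqueue
  process F: level=2
    F->A: in-degree(A)=0, level(A)=3, enqueue
    F->C: in-degree(C)=1, level(C)>=3
    F->E: in-degree(E)=2, level(E)>=3
  process A: level=3
    A->C: in-degree(C)=0, level(C)=4, enqueue
    A->E: in-degree(E)=1, level(E)>=4
  process C: level=4
    C->E: in-degree(E)=0, level(E)=5, enqueue
  process E: level=5
All levels: A:3, B:1, C:4, D:0, E:5, F:2
max level = 5

Answer: 5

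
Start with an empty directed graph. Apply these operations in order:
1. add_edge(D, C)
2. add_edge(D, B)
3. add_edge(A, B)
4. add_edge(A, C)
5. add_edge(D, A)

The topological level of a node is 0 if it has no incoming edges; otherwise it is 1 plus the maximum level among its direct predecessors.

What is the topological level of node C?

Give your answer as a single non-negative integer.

Answer: 2

Derivation:
Op 1: add_edge(D, C). Edges now: 1
Op 2: add_edge(D, B). Edges now: 2
Op 3: add_edge(A, B). Edges now: 3
Op 4: add_edge(A, C). Edges now: 4
Op 5: add_edge(D, A). Edges now: 5
Compute levels (Kahn BFS):
  sources (in-degree 0): D
  process D: level=0
    D->A: in-degree(A)=0, level(A)=1, enqueue
    D->B: in-degree(B)=1, level(B)>=1
    D->C: in-degree(C)=1, level(C)>=1
  process A: level=1
    A->B: in-degree(B)=0, level(B)=2, enqueue
    A->C: in-degree(C)=0, level(C)=2, enqueue
  process B: level=2
  process C: level=2
All levels: A:1, B:2, C:2, D:0
level(C) = 2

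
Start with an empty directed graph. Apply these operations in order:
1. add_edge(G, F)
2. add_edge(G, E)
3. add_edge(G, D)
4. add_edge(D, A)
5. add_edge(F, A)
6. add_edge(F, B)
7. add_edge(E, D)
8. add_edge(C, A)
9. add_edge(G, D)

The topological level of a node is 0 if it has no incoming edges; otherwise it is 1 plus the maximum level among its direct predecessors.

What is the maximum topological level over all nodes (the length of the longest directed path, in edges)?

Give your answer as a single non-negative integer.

Answer: 3

Derivation:
Op 1: add_edge(G, F). Edges now: 1
Op 2: add_edge(G, E). Edges now: 2
Op 3: add_edge(G, D). Edges now: 3
Op 4: add_edge(D, A). Edges now: 4
Op 5: add_edge(F, A). Edges now: 5
Op 6: add_edge(F, B). Edges now: 6
Op 7: add_edge(E, D). Edges now: 7
Op 8: add_edge(C, A). Edges now: 8
Op 9: add_edge(G, D) (duplicate, no change). Edges now: 8
Compute levels (Kahn BFS):
  sources (in-degree 0): C, G
  process C: level=0
    C->A: in-degree(A)=2, level(A)>=1
  process G: level=0
    G->D: in-degree(D)=1, level(D)>=1
    G->E: in-degree(E)=0, level(E)=1, enqueue
    G->F: in-degree(F)=0, level(F)=1, enqueue
  process E: level=1
    E->D: in-degree(D)=0, level(D)=2, enqueue
  process F: level=1
    F->A: in-degree(A)=1, level(A)>=2
    F->B: in-degree(B)=0, level(B)=2, enqueue
  process D: level=2
    D->A: in-degree(A)=0, level(A)=3, enqueue
  process B: level=2
  process A: level=3
All levels: A:3, B:2, C:0, D:2, E:1, F:1, G:0
max level = 3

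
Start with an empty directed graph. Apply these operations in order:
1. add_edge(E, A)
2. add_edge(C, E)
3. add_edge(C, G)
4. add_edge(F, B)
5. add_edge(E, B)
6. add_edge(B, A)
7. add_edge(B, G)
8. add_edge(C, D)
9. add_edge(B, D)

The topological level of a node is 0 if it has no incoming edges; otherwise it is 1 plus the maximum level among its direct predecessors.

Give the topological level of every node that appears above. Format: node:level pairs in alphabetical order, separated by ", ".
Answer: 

Op 1: add_edge(E, A). Edges now: 1
Op 2: add_edge(C, E). Edges now: 2
Op 3: add_edge(C, G). Edges now: 3
Op 4: add_edge(F, B). Edges now: 4
Op 5: add_edge(E, B). Edges now: 5
Op 6: add_edge(B, A). Edges now: 6
Op 7: add_edge(B, G). Edges now: 7
Op 8: add_edge(C, D). Edges now: 8
Op 9: add_edge(B, D). Edges now: 9
Compute levels (Kahn BFS):
  sources (in-degree 0): C, F
  process C: level=0
    C->D: in-degree(D)=1, level(D)>=1
    C->E: in-degree(E)=0, level(E)=1, enqueue
    C->G: in-degree(G)=1, level(G)>=1
  process F: level=0
    F->B: in-degree(B)=1, level(B)>=1
  process E: level=1
    E->A: in-degree(A)=1, level(A)>=2
    E->B: in-degree(B)=0, level(B)=2, enqueue
  process B: level=2
    B->A: in-degree(A)=0, level(A)=3, enqueue
    B->D: in-degree(D)=0, level(D)=3, enqueue
    B->G: in-degree(G)=0, level(G)=3, enqueue
  process A: level=3
  process D: level=3
  process G: level=3
All levels: A:3, B:2, C:0, D:3, E:1, F:0, G:3

Answer: A:3, B:2, C:0, D:3, E:1, F:0, G:3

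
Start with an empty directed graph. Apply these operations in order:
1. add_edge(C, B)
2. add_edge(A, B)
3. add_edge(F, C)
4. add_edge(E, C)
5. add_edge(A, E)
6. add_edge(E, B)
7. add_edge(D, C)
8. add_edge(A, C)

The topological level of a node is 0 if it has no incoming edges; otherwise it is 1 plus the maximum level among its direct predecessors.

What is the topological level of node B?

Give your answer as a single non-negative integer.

Op 1: add_edge(C, B). Edges now: 1
Op 2: add_edge(A, B). Edges now: 2
Op 3: add_edge(F, C). Edges now: 3
Op 4: add_edge(E, C). Edges now: 4
Op 5: add_edge(A, E). Edges now: 5
Op 6: add_edge(E, B). Edges now: 6
Op 7: add_edge(D, C). Edges now: 7
Op 8: add_edge(A, C). Edges now: 8
Compute levels (Kahn BFS):
  sources (in-degree 0): A, D, F
  process A: level=0
    A->B: in-degree(B)=2, level(B)>=1
    A->C: in-degree(C)=3, level(C)>=1
    A->E: in-degree(E)=0, level(E)=1, enqueue
  process D: level=0
    D->C: in-degree(C)=2, level(C)>=1
  process F: level=0
    F->C: in-degree(C)=1, level(C)>=1
  process E: level=1
    E->B: in-degree(B)=1, level(B)>=2
    E->C: in-degree(C)=0, level(C)=2, enqueue
  process C: level=2
    C->B: in-degree(B)=0, level(B)=3, enqueue
  process B: level=3
All levels: A:0, B:3, C:2, D:0, E:1, F:0
level(B) = 3

Answer: 3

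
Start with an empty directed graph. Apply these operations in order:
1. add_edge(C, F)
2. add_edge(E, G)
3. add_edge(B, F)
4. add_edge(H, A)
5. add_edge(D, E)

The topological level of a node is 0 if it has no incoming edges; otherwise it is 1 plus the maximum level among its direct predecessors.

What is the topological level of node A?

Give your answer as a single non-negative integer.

Op 1: add_edge(C, F). Edges now: 1
Op 2: add_edge(E, G). Edges now: 2
Op 3: add_edge(B, F). Edges now: 3
Op 4: add_edge(H, A). Edges now: 4
Op 5: add_edge(D, E). Edges now: 5
Compute levels (Kahn BFS):
  sources (in-degree 0): B, C, D, H
  process B: level=0
    B->F: in-degree(F)=1, level(F)>=1
  process C: level=0
    C->F: in-degree(F)=0, level(F)=1, enqueue
  process D: level=0
    D->E: in-degree(E)=0, level(E)=1, enqueue
  process H: level=0
    H->A: in-degree(A)=0, level(A)=1, enqueue
  process F: level=1
  process E: level=1
    E->G: in-degree(G)=0, level(G)=2, enqueue
  process A: level=1
  process G: level=2
All levels: A:1, B:0, C:0, D:0, E:1, F:1, G:2, H:0
level(A) = 1

Answer: 1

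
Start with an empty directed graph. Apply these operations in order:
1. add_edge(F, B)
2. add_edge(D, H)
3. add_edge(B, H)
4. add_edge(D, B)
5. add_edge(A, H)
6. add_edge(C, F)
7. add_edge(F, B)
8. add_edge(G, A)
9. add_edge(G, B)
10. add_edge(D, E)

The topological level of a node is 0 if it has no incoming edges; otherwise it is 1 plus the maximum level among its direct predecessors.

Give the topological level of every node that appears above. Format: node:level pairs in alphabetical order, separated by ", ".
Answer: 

Answer: A:1, B:2, C:0, D:0, E:1, F:1, G:0, H:3

Derivation:
Op 1: add_edge(F, B). Edges now: 1
Op 2: add_edge(D, H). Edges now: 2
Op 3: add_edge(B, H). Edges now: 3
Op 4: add_edge(D, B). Edges now: 4
Op 5: add_edge(A, H). Edges now: 5
Op 6: add_edge(C, F). Edges now: 6
Op 7: add_edge(F, B) (duplicate, no change). Edges now: 6
Op 8: add_edge(G, A). Edges now: 7
Op 9: add_edge(G, B). Edges now: 8
Op 10: add_edge(D, E). Edges now: 9
Compute levels (Kahn BFS):
  sources (in-degree 0): C, D, G
  process C: level=0
    C->F: in-degree(F)=0, level(F)=1, enqueue
  process D: level=0
    D->B: in-degree(B)=2, level(B)>=1
    D->E: in-degree(E)=0, level(E)=1, enqueue
    D->H: in-degree(H)=2, level(H)>=1
  process G: level=0
    G->A: in-degree(A)=0, level(A)=1, enqueue
    G->B: in-degree(B)=1, level(B)>=1
  process F: level=1
    F->B: in-degree(B)=0, level(B)=2, enqueue
  process E: level=1
  process A: level=1
    A->H: in-degree(H)=1, level(H)>=2
  process B: level=2
    B->H: in-degree(H)=0, level(H)=3, enqueue
  process H: level=3
All levels: A:1, B:2, C:0, D:0, E:1, F:1, G:0, H:3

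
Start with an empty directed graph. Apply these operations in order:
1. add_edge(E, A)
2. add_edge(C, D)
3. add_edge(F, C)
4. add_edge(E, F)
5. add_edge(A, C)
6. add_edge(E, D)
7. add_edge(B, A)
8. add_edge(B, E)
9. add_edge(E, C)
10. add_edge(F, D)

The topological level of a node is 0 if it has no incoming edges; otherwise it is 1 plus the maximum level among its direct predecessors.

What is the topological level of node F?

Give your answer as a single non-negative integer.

Answer: 2

Derivation:
Op 1: add_edge(E, A). Edges now: 1
Op 2: add_edge(C, D). Edges now: 2
Op 3: add_edge(F, C). Edges now: 3
Op 4: add_edge(E, F). Edges now: 4
Op 5: add_edge(A, C). Edges now: 5
Op 6: add_edge(E, D). Edges now: 6
Op 7: add_edge(B, A). Edges now: 7
Op 8: add_edge(B, E). Edges now: 8
Op 9: add_edge(E, C). Edges now: 9
Op 10: add_edge(F, D). Edges now: 10
Compute levels (Kahn BFS):
  sources (in-degree 0): B
  process B: level=0
    B->A: in-degree(A)=1, level(A)>=1
    B->E: in-degree(E)=0, level(E)=1, enqueue
  process E: level=1
    E->A: in-degree(A)=0, level(A)=2, enqueue
    E->C: in-degree(C)=2, level(C)>=2
    E->D: in-degree(D)=2, level(D)>=2
    E->F: in-degree(F)=0, level(F)=2, enqueue
  process A: level=2
    A->C: in-degree(C)=1, level(C)>=3
  process F: level=2
    F->C: in-degree(C)=0, level(C)=3, enqueue
    F->D: in-degree(D)=1, level(D)>=3
  process C: level=3
    C->D: in-degree(D)=0, level(D)=4, enqueue
  process D: level=4
All levels: A:2, B:0, C:3, D:4, E:1, F:2
level(F) = 2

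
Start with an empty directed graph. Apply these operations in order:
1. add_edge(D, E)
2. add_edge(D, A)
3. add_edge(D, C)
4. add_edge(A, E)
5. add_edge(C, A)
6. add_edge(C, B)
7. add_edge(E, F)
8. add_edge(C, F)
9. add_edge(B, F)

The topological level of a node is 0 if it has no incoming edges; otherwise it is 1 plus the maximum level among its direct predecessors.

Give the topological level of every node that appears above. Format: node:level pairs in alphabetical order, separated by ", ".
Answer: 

Op 1: add_edge(D, E). Edges now: 1
Op 2: add_edge(D, A). Edges now: 2
Op 3: add_edge(D, C). Edges now: 3
Op 4: add_edge(A, E). Edges now: 4
Op 5: add_edge(C, A). Edges now: 5
Op 6: add_edge(C, B). Edges now: 6
Op 7: add_edge(E, F). Edges now: 7
Op 8: add_edge(C, F). Edges now: 8
Op 9: add_edge(B, F). Edges now: 9
Compute levels (Kahn BFS):
  sources (in-degree 0): D
  process D: level=0
    D->A: in-degree(A)=1, level(A)>=1
    D->C: in-degree(C)=0, level(C)=1, enqueue
    D->E: in-degree(E)=1, level(E)>=1
  process C: level=1
    C->A: in-degree(A)=0, level(A)=2, enqueue
    C->B: in-degree(B)=0, level(B)=2, enqueue
    C->F: in-degree(F)=2, level(F)>=2
  process A: level=2
    A->E: in-degree(E)=0, level(E)=3, enqueue
  process B: level=2
    B->F: in-degree(F)=1, level(F)>=3
  process E: level=3
    E->F: in-degree(F)=0, level(F)=4, enqueue
  process F: level=4
All levels: A:2, B:2, C:1, D:0, E:3, F:4

Answer: A:2, B:2, C:1, D:0, E:3, F:4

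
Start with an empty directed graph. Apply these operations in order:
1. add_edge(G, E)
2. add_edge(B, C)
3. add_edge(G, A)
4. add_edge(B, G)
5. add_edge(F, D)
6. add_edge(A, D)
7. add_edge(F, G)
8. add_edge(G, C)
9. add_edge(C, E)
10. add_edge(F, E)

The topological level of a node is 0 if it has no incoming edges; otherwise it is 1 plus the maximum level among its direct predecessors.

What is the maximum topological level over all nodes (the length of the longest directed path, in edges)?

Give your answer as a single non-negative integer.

Op 1: add_edge(G, E). Edges now: 1
Op 2: add_edge(B, C). Edges now: 2
Op 3: add_edge(G, A). Edges now: 3
Op 4: add_edge(B, G). Edges now: 4
Op 5: add_edge(F, D). Edges now: 5
Op 6: add_edge(A, D). Edges now: 6
Op 7: add_edge(F, G). Edges now: 7
Op 8: add_edge(G, C). Edges now: 8
Op 9: add_edge(C, E). Edges now: 9
Op 10: add_edge(F, E). Edges now: 10
Compute levels (Kahn BFS):
  sources (in-degree 0): B, F
  process B: level=0
    B->C: in-degree(C)=1, level(C)>=1
    B->G: in-degree(G)=1, level(G)>=1
  process F: level=0
    F->D: in-degree(D)=1, level(D)>=1
    F->E: in-degree(E)=2, level(E)>=1
    F->G: in-degree(G)=0, level(G)=1, enqueue
  process G: level=1
    G->A: in-degree(A)=0, level(A)=2, enqueue
    G->C: in-degree(C)=0, level(C)=2, enqueue
    G->E: in-degree(E)=1, level(E)>=2
  process A: level=2
    A->D: in-degree(D)=0, level(D)=3, enqueue
  process C: level=2
    C->E: in-degree(E)=0, level(E)=3, enqueue
  process D: level=3
  process E: level=3
All levels: A:2, B:0, C:2, D:3, E:3, F:0, G:1
max level = 3

Answer: 3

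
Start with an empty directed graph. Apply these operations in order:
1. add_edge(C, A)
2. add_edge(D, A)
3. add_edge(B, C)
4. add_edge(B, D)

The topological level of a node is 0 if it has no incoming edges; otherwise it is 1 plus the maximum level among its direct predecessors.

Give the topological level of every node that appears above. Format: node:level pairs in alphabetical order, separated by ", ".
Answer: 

Answer: A:2, B:0, C:1, D:1

Derivation:
Op 1: add_edge(C, A). Edges now: 1
Op 2: add_edge(D, A). Edges now: 2
Op 3: add_edge(B, C). Edges now: 3
Op 4: add_edge(B, D). Edges now: 4
Compute levels (Kahn BFS):
  sources (in-degree 0): B
  process B: level=0
    B->C: in-degree(C)=0, level(C)=1, enqueue
    B->D: in-degree(D)=0, level(D)=1, enqueue
  process C: level=1
    C->A: in-degree(A)=1, level(A)>=2
  process D: level=1
    D->A: in-degree(A)=0, level(A)=2, enqueue
  process A: level=2
All levels: A:2, B:0, C:1, D:1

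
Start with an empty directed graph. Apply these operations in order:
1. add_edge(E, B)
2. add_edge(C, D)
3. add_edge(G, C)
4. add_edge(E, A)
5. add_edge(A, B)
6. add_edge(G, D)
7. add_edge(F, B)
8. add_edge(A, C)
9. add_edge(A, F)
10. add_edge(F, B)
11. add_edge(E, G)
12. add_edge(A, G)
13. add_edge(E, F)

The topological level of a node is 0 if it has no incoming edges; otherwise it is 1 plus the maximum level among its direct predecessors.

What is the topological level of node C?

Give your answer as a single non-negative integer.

Answer: 3

Derivation:
Op 1: add_edge(E, B). Edges now: 1
Op 2: add_edge(C, D). Edges now: 2
Op 3: add_edge(G, C). Edges now: 3
Op 4: add_edge(E, A). Edges now: 4
Op 5: add_edge(A, B). Edges now: 5
Op 6: add_edge(G, D). Edges now: 6
Op 7: add_edge(F, B). Edges now: 7
Op 8: add_edge(A, C). Edges now: 8
Op 9: add_edge(A, F). Edges now: 9
Op 10: add_edge(F, B) (duplicate, no change). Edges now: 9
Op 11: add_edge(E, G). Edges now: 10
Op 12: add_edge(A, G). Edges now: 11
Op 13: add_edge(E, F). Edges now: 12
Compute levels (Kahn BFS):
  sources (in-degree 0): E
  process E: level=0
    E->A: in-degree(A)=0, level(A)=1, enqueue
    E->B: in-degree(B)=2, level(B)>=1
    E->F: in-degree(F)=1, level(F)>=1
    E->G: in-degree(G)=1, level(G)>=1
  process A: level=1
    A->B: in-degree(B)=1, level(B)>=2
    A->C: in-degree(C)=1, level(C)>=2
    A->F: in-degree(F)=0, level(F)=2, enqueue
    A->G: in-degree(G)=0, level(G)=2, enqueue
  process F: level=2
    F->B: in-degree(B)=0, level(B)=3, enqueue
  process G: level=2
    G->C: in-degree(C)=0, level(C)=3, enqueue
    G->D: in-degree(D)=1, level(D)>=3
  process B: level=3
  process C: level=3
    C->D: in-degree(D)=0, level(D)=4, enqueue
  process D: level=4
All levels: A:1, B:3, C:3, D:4, E:0, F:2, G:2
level(C) = 3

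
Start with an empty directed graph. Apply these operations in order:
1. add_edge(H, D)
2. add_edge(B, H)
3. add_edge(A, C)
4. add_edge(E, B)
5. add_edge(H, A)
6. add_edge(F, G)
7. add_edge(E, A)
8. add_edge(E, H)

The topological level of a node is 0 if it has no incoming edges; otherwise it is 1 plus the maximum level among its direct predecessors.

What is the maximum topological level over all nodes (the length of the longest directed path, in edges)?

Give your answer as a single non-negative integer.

Answer: 4

Derivation:
Op 1: add_edge(H, D). Edges now: 1
Op 2: add_edge(B, H). Edges now: 2
Op 3: add_edge(A, C). Edges now: 3
Op 4: add_edge(E, B). Edges now: 4
Op 5: add_edge(H, A). Edges now: 5
Op 6: add_edge(F, G). Edges now: 6
Op 7: add_edge(E, A). Edges now: 7
Op 8: add_edge(E, H). Edges now: 8
Compute levels (Kahn BFS):
  sources (in-degree 0): E, F
  process E: level=0
    E->A: in-degree(A)=1, level(A)>=1
    E->B: in-degree(B)=0, level(B)=1, enqueue
    E->H: in-degree(H)=1, level(H)>=1
  process F: level=0
    F->G: in-degree(G)=0, level(G)=1, enqueue
  process B: level=1
    B->H: in-degree(H)=0, level(H)=2, enqueue
  process G: level=1
  process H: level=2
    H->A: in-degree(A)=0, level(A)=3, enqueue
    H->D: in-degree(D)=0, level(D)=3, enqueue
  process A: level=3
    A->C: in-degree(C)=0, level(C)=4, enqueue
  process D: level=3
  process C: level=4
All levels: A:3, B:1, C:4, D:3, E:0, F:0, G:1, H:2
max level = 4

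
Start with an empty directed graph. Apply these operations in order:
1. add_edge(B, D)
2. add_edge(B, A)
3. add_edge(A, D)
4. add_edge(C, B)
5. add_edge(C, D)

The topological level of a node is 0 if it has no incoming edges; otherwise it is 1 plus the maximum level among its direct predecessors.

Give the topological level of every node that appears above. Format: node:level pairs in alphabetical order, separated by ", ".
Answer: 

Op 1: add_edge(B, D). Edges now: 1
Op 2: add_edge(B, A). Edges now: 2
Op 3: add_edge(A, D). Edges now: 3
Op 4: add_edge(C, B). Edges now: 4
Op 5: add_edge(C, D). Edges now: 5
Compute levels (Kahn BFS):
  sources (in-degree 0): C
  process C: level=0
    C->B: in-degree(B)=0, level(B)=1, enqueue
    C->D: in-degree(D)=2, level(D)>=1
  process B: level=1
    B->A: in-degree(A)=0, level(A)=2, enqueue
    B->D: in-degree(D)=1, level(D)>=2
  process A: level=2
    A->D: in-degree(D)=0, level(D)=3, enqueue
  process D: level=3
All levels: A:2, B:1, C:0, D:3

Answer: A:2, B:1, C:0, D:3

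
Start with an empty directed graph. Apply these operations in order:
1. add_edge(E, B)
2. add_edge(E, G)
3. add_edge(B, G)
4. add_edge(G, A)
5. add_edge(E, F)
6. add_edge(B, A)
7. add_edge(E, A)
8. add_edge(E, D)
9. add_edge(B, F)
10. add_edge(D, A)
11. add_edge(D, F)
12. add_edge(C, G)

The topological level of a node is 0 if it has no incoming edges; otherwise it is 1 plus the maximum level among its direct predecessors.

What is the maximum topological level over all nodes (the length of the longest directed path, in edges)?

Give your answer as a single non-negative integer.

Answer: 3

Derivation:
Op 1: add_edge(E, B). Edges now: 1
Op 2: add_edge(E, G). Edges now: 2
Op 3: add_edge(B, G). Edges now: 3
Op 4: add_edge(G, A). Edges now: 4
Op 5: add_edge(E, F). Edges now: 5
Op 6: add_edge(B, A). Edges now: 6
Op 7: add_edge(E, A). Edges now: 7
Op 8: add_edge(E, D). Edges now: 8
Op 9: add_edge(B, F). Edges now: 9
Op 10: add_edge(D, A). Edges now: 10
Op 11: add_edge(D, F). Edges now: 11
Op 12: add_edge(C, G). Edges now: 12
Compute levels (Kahn BFS):
  sources (in-degree 0): C, E
  process C: level=0
    C->G: in-degree(G)=2, level(G)>=1
  process E: level=0
    E->A: in-degree(A)=3, level(A)>=1
    E->B: in-degree(B)=0, level(B)=1, enqueue
    E->D: in-degree(D)=0, level(D)=1, enqueue
    E->F: in-degree(F)=2, level(F)>=1
    E->G: in-degree(G)=1, level(G)>=1
  process B: level=1
    B->A: in-degree(A)=2, level(A)>=2
    B->F: in-degree(F)=1, level(F)>=2
    B->G: in-degree(G)=0, level(G)=2, enqueue
  process D: level=1
    D->A: in-degree(A)=1, level(A)>=2
    D->F: in-degree(F)=0, level(F)=2, enqueue
  process G: level=2
    G->A: in-degree(A)=0, level(A)=3, enqueue
  process F: level=2
  process A: level=3
All levels: A:3, B:1, C:0, D:1, E:0, F:2, G:2
max level = 3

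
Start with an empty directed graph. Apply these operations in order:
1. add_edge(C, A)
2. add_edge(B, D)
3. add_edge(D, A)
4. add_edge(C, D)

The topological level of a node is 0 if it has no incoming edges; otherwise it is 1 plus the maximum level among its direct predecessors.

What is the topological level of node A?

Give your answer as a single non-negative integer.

Answer: 2

Derivation:
Op 1: add_edge(C, A). Edges now: 1
Op 2: add_edge(B, D). Edges now: 2
Op 3: add_edge(D, A). Edges now: 3
Op 4: add_edge(C, D). Edges now: 4
Compute levels (Kahn BFS):
  sources (in-degree 0): B, C
  process B: level=0
    B->D: in-degree(D)=1, level(D)>=1
  process C: level=0
    C->A: in-degree(A)=1, level(A)>=1
    C->D: in-degree(D)=0, level(D)=1, enqueue
  process D: level=1
    D->A: in-degree(A)=0, level(A)=2, enqueue
  process A: level=2
All levels: A:2, B:0, C:0, D:1
level(A) = 2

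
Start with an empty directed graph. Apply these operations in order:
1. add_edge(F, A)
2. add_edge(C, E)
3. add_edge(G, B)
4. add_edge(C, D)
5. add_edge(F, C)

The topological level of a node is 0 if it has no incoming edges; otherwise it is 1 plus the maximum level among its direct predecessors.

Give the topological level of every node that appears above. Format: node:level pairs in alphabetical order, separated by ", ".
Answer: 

Op 1: add_edge(F, A). Edges now: 1
Op 2: add_edge(C, E). Edges now: 2
Op 3: add_edge(G, B). Edges now: 3
Op 4: add_edge(C, D). Edges now: 4
Op 5: add_edge(F, C). Edges now: 5
Compute levels (Kahn BFS):
  sources (in-degree 0): F, G
  process F: level=0
    F->A: in-degree(A)=0, level(A)=1, enqueue
    F->C: in-degree(C)=0, level(C)=1, enqueue
  process G: level=0
    G->B: in-degree(B)=0, level(B)=1, enqueue
  process A: level=1
  process C: level=1
    C->D: in-degree(D)=0, level(D)=2, enqueue
    C->E: in-degree(E)=0, level(E)=2, enqueue
  process B: level=1
  process D: level=2
  process E: level=2
All levels: A:1, B:1, C:1, D:2, E:2, F:0, G:0

Answer: A:1, B:1, C:1, D:2, E:2, F:0, G:0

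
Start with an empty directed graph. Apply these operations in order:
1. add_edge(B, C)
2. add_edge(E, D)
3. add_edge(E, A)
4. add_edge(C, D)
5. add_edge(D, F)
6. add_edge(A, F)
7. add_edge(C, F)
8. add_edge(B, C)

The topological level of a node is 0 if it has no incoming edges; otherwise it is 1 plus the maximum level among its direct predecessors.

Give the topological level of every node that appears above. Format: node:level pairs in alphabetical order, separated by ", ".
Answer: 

Op 1: add_edge(B, C). Edges now: 1
Op 2: add_edge(E, D). Edges now: 2
Op 3: add_edge(E, A). Edges now: 3
Op 4: add_edge(C, D). Edges now: 4
Op 5: add_edge(D, F). Edges now: 5
Op 6: add_edge(A, F). Edges now: 6
Op 7: add_edge(C, F). Edges now: 7
Op 8: add_edge(B, C) (duplicate, no change). Edges now: 7
Compute levels (Kahn BFS):
  sources (in-degree 0): B, E
  process B: level=0
    B->C: in-degree(C)=0, level(C)=1, enqueue
  process E: level=0
    E->A: in-degree(A)=0, level(A)=1, enqueue
    E->D: in-degree(D)=1, level(D)>=1
  process C: level=1
    C->D: in-degree(D)=0, level(D)=2, enqueue
    C->F: in-degree(F)=2, level(F)>=2
  process A: level=1
    A->F: in-degree(F)=1, level(F)>=2
  process D: level=2
    D->F: in-degree(F)=0, level(F)=3, enqueue
  process F: level=3
All levels: A:1, B:0, C:1, D:2, E:0, F:3

Answer: A:1, B:0, C:1, D:2, E:0, F:3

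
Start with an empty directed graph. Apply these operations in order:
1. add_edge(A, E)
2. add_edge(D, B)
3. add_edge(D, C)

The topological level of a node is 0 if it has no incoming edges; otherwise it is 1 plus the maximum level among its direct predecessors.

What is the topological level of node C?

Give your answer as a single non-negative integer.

Answer: 1

Derivation:
Op 1: add_edge(A, E). Edges now: 1
Op 2: add_edge(D, B). Edges now: 2
Op 3: add_edge(D, C). Edges now: 3
Compute levels (Kahn BFS):
  sources (in-degree 0): A, D
  process A: level=0
    A->E: in-degree(E)=0, level(E)=1, enqueue
  process D: level=0
    D->B: in-degree(B)=0, level(B)=1, enqueue
    D->C: in-degree(C)=0, level(C)=1, enqueue
  process E: level=1
  process B: level=1
  process C: level=1
All levels: A:0, B:1, C:1, D:0, E:1
level(C) = 1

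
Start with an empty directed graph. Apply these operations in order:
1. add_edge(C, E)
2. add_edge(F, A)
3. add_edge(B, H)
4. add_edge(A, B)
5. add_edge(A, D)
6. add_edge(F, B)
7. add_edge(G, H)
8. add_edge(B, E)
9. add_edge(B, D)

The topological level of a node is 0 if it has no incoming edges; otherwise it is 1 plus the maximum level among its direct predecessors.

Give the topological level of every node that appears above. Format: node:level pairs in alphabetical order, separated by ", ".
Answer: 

Answer: A:1, B:2, C:0, D:3, E:3, F:0, G:0, H:3

Derivation:
Op 1: add_edge(C, E). Edges now: 1
Op 2: add_edge(F, A). Edges now: 2
Op 3: add_edge(B, H). Edges now: 3
Op 4: add_edge(A, B). Edges now: 4
Op 5: add_edge(A, D). Edges now: 5
Op 6: add_edge(F, B). Edges now: 6
Op 7: add_edge(G, H). Edges now: 7
Op 8: add_edge(B, E). Edges now: 8
Op 9: add_edge(B, D). Edges now: 9
Compute levels (Kahn BFS):
  sources (in-degree 0): C, F, G
  process C: level=0
    C->E: in-degree(E)=1, level(E)>=1
  process F: level=0
    F->A: in-degree(A)=0, level(A)=1, enqueue
    F->B: in-degree(B)=1, level(B)>=1
  process G: level=0
    G->H: in-degree(H)=1, level(H)>=1
  process A: level=1
    A->B: in-degree(B)=0, level(B)=2, enqueue
    A->D: in-degree(D)=1, level(D)>=2
  process B: level=2
    B->D: in-degree(D)=0, level(D)=3, enqueue
    B->E: in-degree(E)=0, level(E)=3, enqueue
    B->H: in-degree(H)=0, level(H)=3, enqueue
  process D: level=3
  process E: level=3
  process H: level=3
All levels: A:1, B:2, C:0, D:3, E:3, F:0, G:0, H:3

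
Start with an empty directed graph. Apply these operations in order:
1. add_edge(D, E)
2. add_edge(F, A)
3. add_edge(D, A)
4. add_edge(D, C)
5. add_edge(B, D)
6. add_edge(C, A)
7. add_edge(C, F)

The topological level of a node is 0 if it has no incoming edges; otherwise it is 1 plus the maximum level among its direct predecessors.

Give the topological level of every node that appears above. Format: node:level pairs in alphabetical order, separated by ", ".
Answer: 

Op 1: add_edge(D, E). Edges now: 1
Op 2: add_edge(F, A). Edges now: 2
Op 3: add_edge(D, A). Edges now: 3
Op 4: add_edge(D, C). Edges now: 4
Op 5: add_edge(B, D). Edges now: 5
Op 6: add_edge(C, A). Edges now: 6
Op 7: add_edge(C, F). Edges now: 7
Compute levels (Kahn BFS):
  sources (in-degree 0): B
  process B: level=0
    B->D: in-degree(D)=0, level(D)=1, enqueue
  process D: level=1
    D->A: in-degree(A)=2, level(A)>=2
    D->C: in-degree(C)=0, level(C)=2, enqueue
    D->E: in-degree(E)=0, level(E)=2, enqueue
  process C: level=2
    C->A: in-degree(A)=1, level(A)>=3
    C->F: in-degree(F)=0, level(F)=3, enqueue
  process E: level=2
  process F: level=3
    F->A: in-degree(A)=0, level(A)=4, enqueue
  process A: level=4
All levels: A:4, B:0, C:2, D:1, E:2, F:3

Answer: A:4, B:0, C:2, D:1, E:2, F:3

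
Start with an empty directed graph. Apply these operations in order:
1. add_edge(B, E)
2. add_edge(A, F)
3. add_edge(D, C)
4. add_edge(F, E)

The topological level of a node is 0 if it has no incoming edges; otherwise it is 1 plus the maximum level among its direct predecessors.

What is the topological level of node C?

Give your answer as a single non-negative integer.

Answer: 1

Derivation:
Op 1: add_edge(B, E). Edges now: 1
Op 2: add_edge(A, F). Edges now: 2
Op 3: add_edge(D, C). Edges now: 3
Op 4: add_edge(F, E). Edges now: 4
Compute levels (Kahn BFS):
  sources (in-degree 0): A, B, D
  process A: level=0
    A->F: in-degree(F)=0, level(F)=1, enqueue
  process B: level=0
    B->E: in-degree(E)=1, level(E)>=1
  process D: level=0
    D->C: in-degree(C)=0, level(C)=1, enqueue
  process F: level=1
    F->E: in-degree(E)=0, level(E)=2, enqueue
  process C: level=1
  process E: level=2
All levels: A:0, B:0, C:1, D:0, E:2, F:1
level(C) = 1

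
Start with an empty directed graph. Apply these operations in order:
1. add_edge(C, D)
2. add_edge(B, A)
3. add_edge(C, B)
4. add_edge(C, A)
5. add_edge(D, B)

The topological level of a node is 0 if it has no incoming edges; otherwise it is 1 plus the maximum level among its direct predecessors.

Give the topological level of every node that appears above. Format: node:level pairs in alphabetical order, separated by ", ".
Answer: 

Answer: A:3, B:2, C:0, D:1

Derivation:
Op 1: add_edge(C, D). Edges now: 1
Op 2: add_edge(B, A). Edges now: 2
Op 3: add_edge(C, B). Edges now: 3
Op 4: add_edge(C, A). Edges now: 4
Op 5: add_edge(D, B). Edges now: 5
Compute levels (Kahn BFS):
  sources (in-degree 0): C
  process C: level=0
    C->A: in-degree(A)=1, level(A)>=1
    C->B: in-degree(B)=1, level(B)>=1
    C->D: in-degree(D)=0, level(D)=1, enqueue
  process D: level=1
    D->B: in-degree(B)=0, level(B)=2, enqueue
  process B: level=2
    B->A: in-degree(A)=0, level(A)=3, enqueue
  process A: level=3
All levels: A:3, B:2, C:0, D:1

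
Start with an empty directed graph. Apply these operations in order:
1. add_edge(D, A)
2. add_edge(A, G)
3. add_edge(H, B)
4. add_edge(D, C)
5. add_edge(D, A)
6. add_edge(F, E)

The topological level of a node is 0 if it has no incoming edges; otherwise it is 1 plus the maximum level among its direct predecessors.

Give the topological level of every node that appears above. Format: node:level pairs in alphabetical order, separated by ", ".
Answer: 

Answer: A:1, B:1, C:1, D:0, E:1, F:0, G:2, H:0

Derivation:
Op 1: add_edge(D, A). Edges now: 1
Op 2: add_edge(A, G). Edges now: 2
Op 3: add_edge(H, B). Edges now: 3
Op 4: add_edge(D, C). Edges now: 4
Op 5: add_edge(D, A) (duplicate, no change). Edges now: 4
Op 6: add_edge(F, E). Edges now: 5
Compute levels (Kahn BFS):
  sources (in-degree 0): D, F, H
  process D: level=0
    D->A: in-degree(A)=0, level(A)=1, enqueue
    D->C: in-degree(C)=0, level(C)=1, enqueue
  process F: level=0
    F->E: in-degree(E)=0, level(E)=1, enqueue
  process H: level=0
    H->B: in-degree(B)=0, level(B)=1, enqueue
  process A: level=1
    A->G: in-degree(G)=0, level(G)=2, enqueue
  process C: level=1
  process E: level=1
  process B: level=1
  process G: level=2
All levels: A:1, B:1, C:1, D:0, E:1, F:0, G:2, H:0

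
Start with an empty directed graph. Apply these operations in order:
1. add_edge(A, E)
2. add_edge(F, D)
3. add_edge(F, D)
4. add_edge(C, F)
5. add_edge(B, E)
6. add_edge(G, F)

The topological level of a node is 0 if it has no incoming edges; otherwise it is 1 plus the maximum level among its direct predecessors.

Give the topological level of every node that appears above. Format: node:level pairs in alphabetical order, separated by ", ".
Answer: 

Op 1: add_edge(A, E). Edges now: 1
Op 2: add_edge(F, D). Edges now: 2
Op 3: add_edge(F, D) (duplicate, no change). Edges now: 2
Op 4: add_edge(C, F). Edges now: 3
Op 5: add_edge(B, E). Edges now: 4
Op 6: add_edge(G, F). Edges now: 5
Compute levels (Kahn BFS):
  sources (in-degree 0): A, B, C, G
  process A: level=0
    A->E: in-degree(E)=1, level(E)>=1
  process B: level=0
    B->E: in-degree(E)=0, level(E)=1, enqueue
  process C: level=0
    C->F: in-degree(F)=1, level(F)>=1
  process G: level=0
    G->F: in-degree(F)=0, level(F)=1, enqueue
  process E: level=1
  process F: level=1
    F->D: in-degree(D)=0, level(D)=2, enqueue
  process D: level=2
All levels: A:0, B:0, C:0, D:2, E:1, F:1, G:0

Answer: A:0, B:0, C:0, D:2, E:1, F:1, G:0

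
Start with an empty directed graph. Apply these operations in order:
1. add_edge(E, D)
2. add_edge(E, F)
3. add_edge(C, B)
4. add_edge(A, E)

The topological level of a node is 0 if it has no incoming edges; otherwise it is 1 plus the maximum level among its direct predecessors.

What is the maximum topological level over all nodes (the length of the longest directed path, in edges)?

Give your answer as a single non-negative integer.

Answer: 2

Derivation:
Op 1: add_edge(E, D). Edges now: 1
Op 2: add_edge(E, F). Edges now: 2
Op 3: add_edge(C, B). Edges now: 3
Op 4: add_edge(A, E). Edges now: 4
Compute levels (Kahn BFS):
  sources (in-degree 0): A, C
  process A: level=0
    A->E: in-degree(E)=0, level(E)=1, enqueue
  process C: level=0
    C->B: in-degree(B)=0, level(B)=1, enqueue
  process E: level=1
    E->D: in-degree(D)=0, level(D)=2, enqueue
    E->F: in-degree(F)=0, level(F)=2, enqueue
  process B: level=1
  process D: level=2
  process F: level=2
All levels: A:0, B:1, C:0, D:2, E:1, F:2
max level = 2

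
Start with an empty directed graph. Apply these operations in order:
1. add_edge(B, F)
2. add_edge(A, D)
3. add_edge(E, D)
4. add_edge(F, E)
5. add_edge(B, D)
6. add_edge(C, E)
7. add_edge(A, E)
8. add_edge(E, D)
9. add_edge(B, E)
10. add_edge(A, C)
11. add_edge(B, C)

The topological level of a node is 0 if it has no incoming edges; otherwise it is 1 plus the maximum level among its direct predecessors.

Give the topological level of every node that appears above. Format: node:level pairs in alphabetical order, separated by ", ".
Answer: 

Answer: A:0, B:0, C:1, D:3, E:2, F:1

Derivation:
Op 1: add_edge(B, F). Edges now: 1
Op 2: add_edge(A, D). Edges now: 2
Op 3: add_edge(E, D). Edges now: 3
Op 4: add_edge(F, E). Edges now: 4
Op 5: add_edge(B, D). Edges now: 5
Op 6: add_edge(C, E). Edges now: 6
Op 7: add_edge(A, E). Edges now: 7
Op 8: add_edge(E, D) (duplicate, no change). Edges now: 7
Op 9: add_edge(B, E). Edges now: 8
Op 10: add_edge(A, C). Edges now: 9
Op 11: add_edge(B, C). Edges now: 10
Compute levels (Kahn BFS):
  sources (in-degree 0): A, B
  process A: level=0
    A->C: in-degree(C)=1, level(C)>=1
    A->D: in-degree(D)=2, level(D)>=1
    A->E: in-degree(E)=3, level(E)>=1
  process B: level=0
    B->C: in-degree(C)=0, level(C)=1, enqueue
    B->D: in-degree(D)=1, level(D)>=1
    B->E: in-degree(E)=2, level(E)>=1
    B->F: in-degree(F)=0, level(F)=1, enqueue
  process C: level=1
    C->E: in-degree(E)=1, level(E)>=2
  process F: level=1
    F->E: in-degree(E)=0, level(E)=2, enqueue
  process E: level=2
    E->D: in-degree(D)=0, level(D)=3, enqueue
  process D: level=3
All levels: A:0, B:0, C:1, D:3, E:2, F:1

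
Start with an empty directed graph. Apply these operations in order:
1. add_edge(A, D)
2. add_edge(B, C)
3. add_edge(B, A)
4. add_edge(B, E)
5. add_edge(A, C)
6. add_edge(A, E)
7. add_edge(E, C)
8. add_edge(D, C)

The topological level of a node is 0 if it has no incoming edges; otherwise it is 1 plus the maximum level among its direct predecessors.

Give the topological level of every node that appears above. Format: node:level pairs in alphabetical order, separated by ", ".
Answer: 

Op 1: add_edge(A, D). Edges now: 1
Op 2: add_edge(B, C). Edges now: 2
Op 3: add_edge(B, A). Edges now: 3
Op 4: add_edge(B, E). Edges now: 4
Op 5: add_edge(A, C). Edges now: 5
Op 6: add_edge(A, E). Edges now: 6
Op 7: add_edge(E, C). Edges now: 7
Op 8: add_edge(D, C). Edges now: 8
Compute levels (Kahn BFS):
  sources (in-degree 0): B
  process B: level=0
    B->A: in-degree(A)=0, level(A)=1, enqueue
    B->C: in-degree(C)=3, level(C)>=1
    B->E: in-degree(E)=1, level(E)>=1
  process A: level=1
    A->C: in-degree(C)=2, level(C)>=2
    A->D: in-degree(D)=0, level(D)=2, enqueue
    A->E: in-degree(E)=0, level(E)=2, enqueue
  process D: level=2
    D->C: in-degree(C)=1, level(C)>=3
  process E: level=2
    E->C: in-degree(C)=0, level(C)=3, enqueue
  process C: level=3
All levels: A:1, B:0, C:3, D:2, E:2

Answer: A:1, B:0, C:3, D:2, E:2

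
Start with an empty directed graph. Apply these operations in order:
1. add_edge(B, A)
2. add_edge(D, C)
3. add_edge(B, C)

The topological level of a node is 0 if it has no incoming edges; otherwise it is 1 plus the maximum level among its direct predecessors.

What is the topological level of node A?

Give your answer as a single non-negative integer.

Op 1: add_edge(B, A). Edges now: 1
Op 2: add_edge(D, C). Edges now: 2
Op 3: add_edge(B, C). Edges now: 3
Compute levels (Kahn BFS):
  sources (in-degree 0): B, D
  process B: level=0
    B->A: in-degree(A)=0, level(A)=1, enqueue
    B->C: in-degree(C)=1, level(C)>=1
  process D: level=0
    D->C: in-degree(C)=0, level(C)=1, enqueue
  process A: level=1
  process C: level=1
All levels: A:1, B:0, C:1, D:0
level(A) = 1

Answer: 1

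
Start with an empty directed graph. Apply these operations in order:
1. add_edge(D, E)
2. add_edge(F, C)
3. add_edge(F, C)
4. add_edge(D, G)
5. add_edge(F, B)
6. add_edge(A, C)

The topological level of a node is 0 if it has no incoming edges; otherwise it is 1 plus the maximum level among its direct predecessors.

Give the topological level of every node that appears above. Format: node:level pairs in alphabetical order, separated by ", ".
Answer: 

Op 1: add_edge(D, E). Edges now: 1
Op 2: add_edge(F, C). Edges now: 2
Op 3: add_edge(F, C) (duplicate, no change). Edges now: 2
Op 4: add_edge(D, G). Edges now: 3
Op 5: add_edge(F, B). Edges now: 4
Op 6: add_edge(A, C). Edges now: 5
Compute levels (Kahn BFS):
  sources (in-degree 0): A, D, F
  process A: level=0
    A->C: in-degree(C)=1, level(C)>=1
  process D: level=0
    D->E: in-degree(E)=0, level(E)=1, enqueue
    D->G: in-degree(G)=0, level(G)=1, enqueue
  process F: level=0
    F->B: in-degree(B)=0, level(B)=1, enqueue
    F->C: in-degree(C)=0, level(C)=1, enqueue
  process E: level=1
  process G: level=1
  process B: level=1
  process C: level=1
All levels: A:0, B:1, C:1, D:0, E:1, F:0, G:1

Answer: A:0, B:1, C:1, D:0, E:1, F:0, G:1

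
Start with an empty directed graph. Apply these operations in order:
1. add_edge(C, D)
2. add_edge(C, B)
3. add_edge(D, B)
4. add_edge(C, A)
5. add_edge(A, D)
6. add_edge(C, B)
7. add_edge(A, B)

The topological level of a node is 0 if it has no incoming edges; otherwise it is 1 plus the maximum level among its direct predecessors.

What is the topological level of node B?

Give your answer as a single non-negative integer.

Op 1: add_edge(C, D). Edges now: 1
Op 2: add_edge(C, B). Edges now: 2
Op 3: add_edge(D, B). Edges now: 3
Op 4: add_edge(C, A). Edges now: 4
Op 5: add_edge(A, D). Edges now: 5
Op 6: add_edge(C, B) (duplicate, no change). Edges now: 5
Op 7: add_edge(A, B). Edges now: 6
Compute levels (Kahn BFS):
  sources (in-degree 0): C
  process C: level=0
    C->A: in-degree(A)=0, level(A)=1, enqueue
    C->B: in-degree(B)=2, level(B)>=1
    C->D: in-degree(D)=1, level(D)>=1
  process A: level=1
    A->B: in-degree(B)=1, level(B)>=2
    A->D: in-degree(D)=0, level(D)=2, enqueue
  process D: level=2
    D->B: in-degree(B)=0, level(B)=3, enqueue
  process B: level=3
All levels: A:1, B:3, C:0, D:2
level(B) = 3

Answer: 3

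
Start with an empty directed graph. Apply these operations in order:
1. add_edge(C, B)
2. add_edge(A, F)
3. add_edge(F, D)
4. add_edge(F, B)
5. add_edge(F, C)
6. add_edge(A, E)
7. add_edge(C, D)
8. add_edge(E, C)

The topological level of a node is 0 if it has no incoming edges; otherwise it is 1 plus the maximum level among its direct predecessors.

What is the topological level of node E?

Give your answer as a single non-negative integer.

Answer: 1

Derivation:
Op 1: add_edge(C, B). Edges now: 1
Op 2: add_edge(A, F). Edges now: 2
Op 3: add_edge(F, D). Edges now: 3
Op 4: add_edge(F, B). Edges now: 4
Op 5: add_edge(F, C). Edges now: 5
Op 6: add_edge(A, E). Edges now: 6
Op 7: add_edge(C, D). Edges now: 7
Op 8: add_edge(E, C). Edges now: 8
Compute levels (Kahn BFS):
  sources (in-degree 0): A
  process A: level=0
    A->E: in-degree(E)=0, level(E)=1, enqueue
    A->F: in-degree(F)=0, level(F)=1, enqueue
  process E: level=1
    E->C: in-degree(C)=1, level(C)>=2
  process F: level=1
    F->B: in-degree(B)=1, level(B)>=2
    F->C: in-degree(C)=0, level(C)=2, enqueue
    F->D: in-degree(D)=1, level(D)>=2
  process C: level=2
    C->B: in-degree(B)=0, level(B)=3, enqueue
    C->D: in-degree(D)=0, level(D)=3, enqueue
  process B: level=3
  process D: level=3
All levels: A:0, B:3, C:2, D:3, E:1, F:1
level(E) = 1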